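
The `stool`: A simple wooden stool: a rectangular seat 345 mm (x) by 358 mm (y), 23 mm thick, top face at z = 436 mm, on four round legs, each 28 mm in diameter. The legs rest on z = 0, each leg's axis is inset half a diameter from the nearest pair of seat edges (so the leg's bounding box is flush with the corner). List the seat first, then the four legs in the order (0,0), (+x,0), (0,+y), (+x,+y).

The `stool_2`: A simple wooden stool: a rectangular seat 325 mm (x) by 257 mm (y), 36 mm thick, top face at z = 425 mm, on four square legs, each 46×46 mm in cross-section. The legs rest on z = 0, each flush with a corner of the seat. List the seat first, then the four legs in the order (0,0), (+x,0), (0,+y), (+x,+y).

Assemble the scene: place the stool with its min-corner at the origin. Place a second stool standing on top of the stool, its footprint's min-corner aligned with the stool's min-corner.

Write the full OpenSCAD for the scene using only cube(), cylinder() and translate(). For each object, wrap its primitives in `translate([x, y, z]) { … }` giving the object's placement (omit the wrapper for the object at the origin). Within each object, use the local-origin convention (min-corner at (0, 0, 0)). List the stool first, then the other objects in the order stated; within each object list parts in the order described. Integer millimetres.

translate([0, 0, 413]) cube([345, 358, 23]);
translate([14, 14, 0]) cylinder(h = 413, r = 14);
translate([331, 14, 0]) cylinder(h = 413, r = 14);
translate([14, 344, 0]) cylinder(h = 413, r = 14);
translate([331, 344, 0]) cylinder(h = 413, r = 14);
translate([0, 0, 436]) {
  translate([0, 0, 389]) cube([325, 257, 36]);
  cube([46, 46, 389]);
  translate([279, 0, 0]) cube([46, 46, 389]);
  translate([0, 211, 0]) cube([46, 46, 389]);
  translate([279, 211, 0]) cube([46, 46, 389]);
}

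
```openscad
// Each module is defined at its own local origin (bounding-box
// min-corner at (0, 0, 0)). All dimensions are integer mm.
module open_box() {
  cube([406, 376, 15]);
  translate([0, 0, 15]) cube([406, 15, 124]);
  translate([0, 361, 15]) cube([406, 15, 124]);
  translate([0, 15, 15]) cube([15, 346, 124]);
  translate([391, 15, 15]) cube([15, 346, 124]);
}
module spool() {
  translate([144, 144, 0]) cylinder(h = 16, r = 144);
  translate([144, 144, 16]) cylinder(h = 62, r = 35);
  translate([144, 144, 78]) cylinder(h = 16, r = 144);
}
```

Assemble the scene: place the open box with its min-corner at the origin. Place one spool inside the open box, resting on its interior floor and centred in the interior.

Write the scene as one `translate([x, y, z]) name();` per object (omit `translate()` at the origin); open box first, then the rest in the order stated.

open_box();
translate([59, 44, 15]) spool();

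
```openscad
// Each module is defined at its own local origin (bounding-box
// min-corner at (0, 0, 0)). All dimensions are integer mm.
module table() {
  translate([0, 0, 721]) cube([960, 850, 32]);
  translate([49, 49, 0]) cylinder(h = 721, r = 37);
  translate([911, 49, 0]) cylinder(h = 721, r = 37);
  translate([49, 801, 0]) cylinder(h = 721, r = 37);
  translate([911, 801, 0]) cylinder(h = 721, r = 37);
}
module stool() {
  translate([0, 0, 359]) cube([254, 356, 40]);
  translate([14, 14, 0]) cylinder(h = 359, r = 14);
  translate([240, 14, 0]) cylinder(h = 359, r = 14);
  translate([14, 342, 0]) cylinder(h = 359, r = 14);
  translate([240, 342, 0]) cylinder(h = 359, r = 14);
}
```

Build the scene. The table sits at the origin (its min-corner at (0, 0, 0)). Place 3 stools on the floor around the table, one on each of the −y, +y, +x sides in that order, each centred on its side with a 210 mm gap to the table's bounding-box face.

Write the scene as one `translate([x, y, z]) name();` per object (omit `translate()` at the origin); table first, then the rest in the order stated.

table();
translate([353, -566, 0]) stool();
translate([353, 1060, 0]) stool();
translate([1170, 247, 0]) stool();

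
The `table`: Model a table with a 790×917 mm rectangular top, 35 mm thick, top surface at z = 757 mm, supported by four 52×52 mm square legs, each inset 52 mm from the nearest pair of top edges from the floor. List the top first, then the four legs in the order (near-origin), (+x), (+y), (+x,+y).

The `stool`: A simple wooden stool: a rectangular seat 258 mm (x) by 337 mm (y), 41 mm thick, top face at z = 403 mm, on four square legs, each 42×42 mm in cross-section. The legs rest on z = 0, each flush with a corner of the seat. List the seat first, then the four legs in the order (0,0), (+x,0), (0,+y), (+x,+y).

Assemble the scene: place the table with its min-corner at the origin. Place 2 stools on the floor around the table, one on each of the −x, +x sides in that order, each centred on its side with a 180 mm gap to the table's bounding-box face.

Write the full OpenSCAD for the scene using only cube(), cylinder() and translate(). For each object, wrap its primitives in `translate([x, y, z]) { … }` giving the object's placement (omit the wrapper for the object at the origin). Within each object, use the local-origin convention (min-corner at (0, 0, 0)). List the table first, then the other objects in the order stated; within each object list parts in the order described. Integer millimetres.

translate([0, 0, 722]) cube([790, 917, 35]);
translate([52, 52, 0]) cube([52, 52, 722]);
translate([686, 52, 0]) cube([52, 52, 722]);
translate([52, 813, 0]) cube([52, 52, 722]);
translate([686, 813, 0]) cube([52, 52, 722]);
translate([-438, 290, 0]) {
  translate([0, 0, 362]) cube([258, 337, 41]);
  cube([42, 42, 362]);
  translate([216, 0, 0]) cube([42, 42, 362]);
  translate([0, 295, 0]) cube([42, 42, 362]);
  translate([216, 295, 0]) cube([42, 42, 362]);
}
translate([970, 290, 0]) {
  translate([0, 0, 362]) cube([258, 337, 41]);
  cube([42, 42, 362]);
  translate([216, 0, 0]) cube([42, 42, 362]);
  translate([0, 295, 0]) cube([42, 42, 362]);
  translate([216, 295, 0]) cube([42, 42, 362]);
}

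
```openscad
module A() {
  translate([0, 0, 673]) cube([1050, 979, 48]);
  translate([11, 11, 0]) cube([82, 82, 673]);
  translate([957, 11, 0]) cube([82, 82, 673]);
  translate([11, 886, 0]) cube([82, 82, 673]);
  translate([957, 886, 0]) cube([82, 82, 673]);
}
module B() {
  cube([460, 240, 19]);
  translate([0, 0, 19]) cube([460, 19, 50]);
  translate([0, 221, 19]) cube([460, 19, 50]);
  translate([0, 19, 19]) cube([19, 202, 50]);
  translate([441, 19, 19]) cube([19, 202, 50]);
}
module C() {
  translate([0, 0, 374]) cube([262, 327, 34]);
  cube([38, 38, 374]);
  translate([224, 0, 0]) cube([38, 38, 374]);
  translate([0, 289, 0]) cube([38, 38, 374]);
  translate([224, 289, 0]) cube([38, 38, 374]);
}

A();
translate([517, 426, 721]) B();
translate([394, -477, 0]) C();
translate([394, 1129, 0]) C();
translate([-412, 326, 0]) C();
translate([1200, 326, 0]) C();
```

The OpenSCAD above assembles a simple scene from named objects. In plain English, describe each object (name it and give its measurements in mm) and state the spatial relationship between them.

A is a rectangular dining table. The top is 1050×979×48 mm with its upper surface at z = 721 mm. It stands on four 82×82 mm square legs, each inset 11 mm from the nearest pair of top edges, running from the floor to the underside of the top.

B is an open storage box with external size 460×240×69 mm and wall thickness 19 mm (the base is also 19 mm thick). The base covers the whole footprint; the four walls stand on the base, with the y-facing walls full-width and the x-facing walls fitting between their inner faces.

C is a four-legged stool. The seat is 262×327 mm, 34 mm thick, top at z = 408 mm. It stands on four square legs, each 38×38 mm in cross-section, from z = 0 to the seat underside, each flush with a corner of the seat.

The open box is on top of the table. Four stools sit around the table at the −y, +y, −x, +x sides.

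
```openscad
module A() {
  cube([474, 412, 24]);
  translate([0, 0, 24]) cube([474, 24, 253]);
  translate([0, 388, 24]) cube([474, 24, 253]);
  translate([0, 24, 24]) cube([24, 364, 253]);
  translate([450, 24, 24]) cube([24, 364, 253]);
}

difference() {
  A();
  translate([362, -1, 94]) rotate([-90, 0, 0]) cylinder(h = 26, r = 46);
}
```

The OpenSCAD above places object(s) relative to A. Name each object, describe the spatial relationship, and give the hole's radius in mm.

A is an open box. The open box has a circular hole through its front wall. The hole's radius is 46 mm.

The subtracted cylinder has r = 46 mm.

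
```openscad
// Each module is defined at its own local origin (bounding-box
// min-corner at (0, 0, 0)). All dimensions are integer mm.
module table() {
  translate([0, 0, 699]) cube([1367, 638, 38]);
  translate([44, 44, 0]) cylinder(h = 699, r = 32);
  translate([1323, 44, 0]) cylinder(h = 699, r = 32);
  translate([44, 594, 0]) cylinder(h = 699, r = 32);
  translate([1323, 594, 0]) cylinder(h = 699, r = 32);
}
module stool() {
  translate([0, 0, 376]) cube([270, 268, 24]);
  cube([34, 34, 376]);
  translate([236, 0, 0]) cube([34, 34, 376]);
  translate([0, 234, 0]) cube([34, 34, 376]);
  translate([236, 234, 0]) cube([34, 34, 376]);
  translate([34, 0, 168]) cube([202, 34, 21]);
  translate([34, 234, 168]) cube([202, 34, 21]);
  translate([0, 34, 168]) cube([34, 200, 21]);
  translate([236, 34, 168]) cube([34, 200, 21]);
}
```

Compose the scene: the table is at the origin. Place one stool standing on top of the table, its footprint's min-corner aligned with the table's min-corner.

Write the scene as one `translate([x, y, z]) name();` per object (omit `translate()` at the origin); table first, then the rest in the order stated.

table();
translate([0, 0, 737]) stool();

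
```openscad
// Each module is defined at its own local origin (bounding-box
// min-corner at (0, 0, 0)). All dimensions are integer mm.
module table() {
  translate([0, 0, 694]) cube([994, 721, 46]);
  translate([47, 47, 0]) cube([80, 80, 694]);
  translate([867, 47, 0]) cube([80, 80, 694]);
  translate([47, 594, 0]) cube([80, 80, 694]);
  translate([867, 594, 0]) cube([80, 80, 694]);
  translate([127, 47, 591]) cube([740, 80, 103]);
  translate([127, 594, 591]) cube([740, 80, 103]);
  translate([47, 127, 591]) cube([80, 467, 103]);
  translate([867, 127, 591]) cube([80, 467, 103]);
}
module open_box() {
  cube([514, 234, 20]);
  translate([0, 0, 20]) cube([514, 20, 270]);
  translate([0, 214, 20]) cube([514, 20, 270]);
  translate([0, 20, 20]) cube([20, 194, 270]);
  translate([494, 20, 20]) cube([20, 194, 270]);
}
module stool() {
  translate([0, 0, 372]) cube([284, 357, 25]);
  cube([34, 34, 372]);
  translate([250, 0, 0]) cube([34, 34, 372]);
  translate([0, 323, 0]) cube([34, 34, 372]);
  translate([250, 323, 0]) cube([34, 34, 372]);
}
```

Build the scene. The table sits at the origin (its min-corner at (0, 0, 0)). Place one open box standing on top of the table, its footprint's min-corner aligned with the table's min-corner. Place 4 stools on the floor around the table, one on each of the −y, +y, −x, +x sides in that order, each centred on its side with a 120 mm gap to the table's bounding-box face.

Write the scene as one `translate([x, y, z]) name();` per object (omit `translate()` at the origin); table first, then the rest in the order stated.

table();
translate([0, 0, 740]) open_box();
translate([355, -477, 0]) stool();
translate([355, 841, 0]) stool();
translate([-404, 182, 0]) stool();
translate([1114, 182, 0]) stool();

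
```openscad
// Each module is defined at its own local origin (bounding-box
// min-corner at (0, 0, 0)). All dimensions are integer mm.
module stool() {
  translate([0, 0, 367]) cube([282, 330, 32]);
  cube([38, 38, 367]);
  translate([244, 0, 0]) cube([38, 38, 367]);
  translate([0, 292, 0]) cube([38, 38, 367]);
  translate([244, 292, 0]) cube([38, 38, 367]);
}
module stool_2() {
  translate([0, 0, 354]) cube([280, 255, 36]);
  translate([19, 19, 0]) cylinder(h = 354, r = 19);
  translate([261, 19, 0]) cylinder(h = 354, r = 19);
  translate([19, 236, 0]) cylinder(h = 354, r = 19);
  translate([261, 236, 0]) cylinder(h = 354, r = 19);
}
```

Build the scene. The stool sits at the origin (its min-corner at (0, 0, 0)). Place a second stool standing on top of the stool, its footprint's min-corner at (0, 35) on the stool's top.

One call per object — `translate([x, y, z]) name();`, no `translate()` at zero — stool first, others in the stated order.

stool();
translate([0, 35, 399]) stool_2();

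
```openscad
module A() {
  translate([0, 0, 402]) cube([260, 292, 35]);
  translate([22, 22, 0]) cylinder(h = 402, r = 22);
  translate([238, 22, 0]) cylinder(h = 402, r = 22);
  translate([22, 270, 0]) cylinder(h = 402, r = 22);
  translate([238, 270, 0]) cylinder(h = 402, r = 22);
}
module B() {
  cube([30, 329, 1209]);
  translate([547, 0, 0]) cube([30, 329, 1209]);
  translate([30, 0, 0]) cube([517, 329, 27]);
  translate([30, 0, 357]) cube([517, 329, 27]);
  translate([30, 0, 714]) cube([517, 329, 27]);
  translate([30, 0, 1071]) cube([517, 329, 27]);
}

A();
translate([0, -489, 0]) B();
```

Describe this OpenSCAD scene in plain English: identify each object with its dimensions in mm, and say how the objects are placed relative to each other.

A is a four-legged stool. The seat is a 260×292×35 mm slab whose top surface is at z = 437 mm; four round legs, each 44 mm in diameter, run from the floor (z = 0) to the underside of the seat, each leg's axis is inset half a diameter from the nearest pair of seat edges (so the leg's bounding box is flush with the corner).

B is an open bookshelf. Two side panels, each 30 mm thick, 329 mm deep and 1209 mm tall, stand 577 mm apart (outside-to-outside). Between them sit 4 shelves, each 27 mm thick and 329 mm deep, spanning the full gap between the sides. The bottom shelf rests on the floor (its underside at z = 0) and the clear gap between one shelf's top and the next shelf's underside is 330 mm.

The bookshelf is on the floor beside the stool on its −y side.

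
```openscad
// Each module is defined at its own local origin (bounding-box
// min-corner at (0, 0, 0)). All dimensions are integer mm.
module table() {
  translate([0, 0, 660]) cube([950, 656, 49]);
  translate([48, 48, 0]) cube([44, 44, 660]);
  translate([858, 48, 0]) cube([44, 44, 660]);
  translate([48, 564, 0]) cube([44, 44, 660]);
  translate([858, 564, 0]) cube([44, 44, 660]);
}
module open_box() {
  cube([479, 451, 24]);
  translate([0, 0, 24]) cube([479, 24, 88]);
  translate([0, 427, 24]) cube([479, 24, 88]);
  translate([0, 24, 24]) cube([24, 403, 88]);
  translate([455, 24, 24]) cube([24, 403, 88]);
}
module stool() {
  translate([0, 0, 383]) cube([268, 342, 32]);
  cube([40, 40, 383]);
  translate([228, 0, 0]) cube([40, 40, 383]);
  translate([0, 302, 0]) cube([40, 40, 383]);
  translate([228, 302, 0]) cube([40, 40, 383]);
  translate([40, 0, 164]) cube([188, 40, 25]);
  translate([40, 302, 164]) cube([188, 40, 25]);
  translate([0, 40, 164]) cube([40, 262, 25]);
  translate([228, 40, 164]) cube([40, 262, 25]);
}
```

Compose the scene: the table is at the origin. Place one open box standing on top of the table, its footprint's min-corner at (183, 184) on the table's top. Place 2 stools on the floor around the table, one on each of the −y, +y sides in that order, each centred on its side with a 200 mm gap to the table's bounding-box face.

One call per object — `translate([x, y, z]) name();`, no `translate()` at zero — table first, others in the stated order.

table();
translate([183, 184, 709]) open_box();
translate([341, -542, 0]) stool();
translate([341, 856, 0]) stool();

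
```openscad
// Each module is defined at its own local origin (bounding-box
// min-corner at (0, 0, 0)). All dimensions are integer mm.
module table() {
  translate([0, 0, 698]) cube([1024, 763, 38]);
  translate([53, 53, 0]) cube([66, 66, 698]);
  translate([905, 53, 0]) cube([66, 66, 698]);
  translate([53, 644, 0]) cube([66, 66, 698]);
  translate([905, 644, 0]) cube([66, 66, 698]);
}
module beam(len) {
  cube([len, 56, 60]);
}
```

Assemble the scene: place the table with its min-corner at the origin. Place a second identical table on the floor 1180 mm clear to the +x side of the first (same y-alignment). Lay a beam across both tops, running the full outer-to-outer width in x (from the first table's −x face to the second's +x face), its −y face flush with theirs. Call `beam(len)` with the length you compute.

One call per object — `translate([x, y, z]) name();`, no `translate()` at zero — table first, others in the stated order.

table();
translate([2204, 0, 0]) table();
translate([0, 0, 736]) beam(3228);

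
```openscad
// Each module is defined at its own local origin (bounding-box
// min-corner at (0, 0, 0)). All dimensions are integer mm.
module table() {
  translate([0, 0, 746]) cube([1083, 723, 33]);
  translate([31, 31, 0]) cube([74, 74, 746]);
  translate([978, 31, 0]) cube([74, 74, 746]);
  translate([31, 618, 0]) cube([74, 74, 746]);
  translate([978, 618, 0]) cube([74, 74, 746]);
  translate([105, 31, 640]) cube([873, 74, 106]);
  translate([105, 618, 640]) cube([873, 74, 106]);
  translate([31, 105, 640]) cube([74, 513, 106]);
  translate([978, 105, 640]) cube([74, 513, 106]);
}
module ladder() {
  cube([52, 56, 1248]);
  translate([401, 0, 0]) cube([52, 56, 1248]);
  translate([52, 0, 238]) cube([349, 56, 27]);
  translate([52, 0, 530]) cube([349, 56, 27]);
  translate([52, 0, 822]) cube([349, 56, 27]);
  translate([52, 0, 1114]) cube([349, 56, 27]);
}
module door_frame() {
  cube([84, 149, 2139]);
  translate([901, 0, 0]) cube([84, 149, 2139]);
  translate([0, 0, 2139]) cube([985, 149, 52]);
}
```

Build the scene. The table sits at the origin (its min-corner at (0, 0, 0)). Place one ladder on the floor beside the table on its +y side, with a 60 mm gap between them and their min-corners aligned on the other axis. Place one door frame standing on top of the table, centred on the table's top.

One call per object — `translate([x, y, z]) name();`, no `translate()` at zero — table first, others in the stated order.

table();
translate([0, 783, 0]) ladder();
translate([49, 287, 779]) door_frame();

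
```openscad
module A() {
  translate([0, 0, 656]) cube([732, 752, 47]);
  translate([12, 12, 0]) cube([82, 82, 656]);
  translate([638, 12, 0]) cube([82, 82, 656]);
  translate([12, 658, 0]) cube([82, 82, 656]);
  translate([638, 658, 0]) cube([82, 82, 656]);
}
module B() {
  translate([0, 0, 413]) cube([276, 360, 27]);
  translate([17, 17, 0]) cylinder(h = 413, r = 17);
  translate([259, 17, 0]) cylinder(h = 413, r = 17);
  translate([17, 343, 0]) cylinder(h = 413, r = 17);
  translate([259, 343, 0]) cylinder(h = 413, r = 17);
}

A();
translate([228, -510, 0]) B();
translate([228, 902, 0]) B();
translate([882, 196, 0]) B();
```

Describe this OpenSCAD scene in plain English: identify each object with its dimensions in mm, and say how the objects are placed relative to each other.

A is a rectangular dining table. The top is 732×752×47 mm with its upper surface at z = 703 mm. It stands on four 82×82 mm square legs, each inset 12 mm from the nearest pair of top edges, running from the floor to the underside of the top.

B is a four-legged stool. The seat is 276×360 mm, 27 mm thick, top at z = 440 mm. It stands on four round legs, each 34 mm in diameter, from z = 0 to the seat underside, each leg's axis is inset half a diameter from the nearest pair of seat edges (so the leg's bounding box is flush with the corner).

Three stools sit around the table at the −y, +y, +x sides.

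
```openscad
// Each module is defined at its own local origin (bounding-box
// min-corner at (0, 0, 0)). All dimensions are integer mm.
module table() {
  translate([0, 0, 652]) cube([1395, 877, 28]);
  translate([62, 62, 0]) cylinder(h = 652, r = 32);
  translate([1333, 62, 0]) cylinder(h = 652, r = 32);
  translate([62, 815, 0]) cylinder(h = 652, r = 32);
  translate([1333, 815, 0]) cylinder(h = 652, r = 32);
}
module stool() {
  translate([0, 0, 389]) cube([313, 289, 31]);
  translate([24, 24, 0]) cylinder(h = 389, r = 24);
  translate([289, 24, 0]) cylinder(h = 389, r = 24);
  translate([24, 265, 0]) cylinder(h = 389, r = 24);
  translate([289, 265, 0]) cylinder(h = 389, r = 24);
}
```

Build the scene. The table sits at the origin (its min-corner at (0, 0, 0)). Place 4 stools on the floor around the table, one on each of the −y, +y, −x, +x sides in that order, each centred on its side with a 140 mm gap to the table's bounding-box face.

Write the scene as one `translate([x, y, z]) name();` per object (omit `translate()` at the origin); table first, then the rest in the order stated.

table();
translate([541, -429, 0]) stool();
translate([541, 1017, 0]) stool();
translate([-453, 294, 0]) stool();
translate([1535, 294, 0]) stool();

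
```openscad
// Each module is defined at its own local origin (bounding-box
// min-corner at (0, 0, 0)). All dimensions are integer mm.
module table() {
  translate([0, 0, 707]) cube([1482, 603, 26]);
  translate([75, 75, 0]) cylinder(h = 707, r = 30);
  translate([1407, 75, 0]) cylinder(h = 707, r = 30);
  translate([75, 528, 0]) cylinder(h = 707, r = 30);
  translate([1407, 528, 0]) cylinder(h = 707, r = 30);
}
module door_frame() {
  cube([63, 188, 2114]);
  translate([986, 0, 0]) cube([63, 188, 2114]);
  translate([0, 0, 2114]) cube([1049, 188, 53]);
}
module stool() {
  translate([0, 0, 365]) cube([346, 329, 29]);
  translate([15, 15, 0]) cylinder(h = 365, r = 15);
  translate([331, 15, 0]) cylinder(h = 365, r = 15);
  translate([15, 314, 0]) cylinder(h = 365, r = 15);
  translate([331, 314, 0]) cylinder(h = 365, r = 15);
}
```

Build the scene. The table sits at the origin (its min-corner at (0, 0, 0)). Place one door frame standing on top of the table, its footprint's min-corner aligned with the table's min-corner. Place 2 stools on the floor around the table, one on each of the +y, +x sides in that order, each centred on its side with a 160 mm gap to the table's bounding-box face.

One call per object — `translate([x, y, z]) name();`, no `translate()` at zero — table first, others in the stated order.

table();
translate([0, 0, 733]) door_frame();
translate([568, 763, 0]) stool();
translate([1642, 137, 0]) stool();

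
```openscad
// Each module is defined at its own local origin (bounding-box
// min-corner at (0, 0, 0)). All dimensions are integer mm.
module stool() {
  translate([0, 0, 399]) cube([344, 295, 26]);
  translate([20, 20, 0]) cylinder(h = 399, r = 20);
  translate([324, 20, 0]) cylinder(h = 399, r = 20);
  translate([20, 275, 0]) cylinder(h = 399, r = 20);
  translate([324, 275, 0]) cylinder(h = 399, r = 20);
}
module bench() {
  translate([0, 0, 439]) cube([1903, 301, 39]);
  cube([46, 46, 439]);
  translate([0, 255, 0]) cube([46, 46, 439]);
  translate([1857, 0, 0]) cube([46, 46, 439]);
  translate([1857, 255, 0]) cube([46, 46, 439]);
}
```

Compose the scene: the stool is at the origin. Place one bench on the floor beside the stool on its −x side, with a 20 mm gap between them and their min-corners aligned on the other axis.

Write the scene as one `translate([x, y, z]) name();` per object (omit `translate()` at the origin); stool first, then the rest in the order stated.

stool();
translate([-1923, 0, 0]) bench();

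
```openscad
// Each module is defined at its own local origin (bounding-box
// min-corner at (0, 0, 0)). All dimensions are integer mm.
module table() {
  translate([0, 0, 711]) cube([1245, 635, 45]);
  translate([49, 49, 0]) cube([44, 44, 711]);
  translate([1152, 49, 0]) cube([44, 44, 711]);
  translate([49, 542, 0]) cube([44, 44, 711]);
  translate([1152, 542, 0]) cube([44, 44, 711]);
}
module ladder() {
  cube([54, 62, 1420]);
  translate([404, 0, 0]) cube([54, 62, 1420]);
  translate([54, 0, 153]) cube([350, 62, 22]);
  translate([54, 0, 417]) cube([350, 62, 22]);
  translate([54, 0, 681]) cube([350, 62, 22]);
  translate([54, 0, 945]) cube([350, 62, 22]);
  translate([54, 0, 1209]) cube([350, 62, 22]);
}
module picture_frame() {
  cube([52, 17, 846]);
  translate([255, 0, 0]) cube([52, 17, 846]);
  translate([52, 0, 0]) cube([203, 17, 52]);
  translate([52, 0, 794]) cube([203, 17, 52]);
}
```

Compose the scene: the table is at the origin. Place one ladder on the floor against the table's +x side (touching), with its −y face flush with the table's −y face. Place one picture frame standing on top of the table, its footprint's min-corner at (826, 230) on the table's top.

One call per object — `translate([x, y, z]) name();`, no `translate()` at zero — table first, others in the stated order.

table();
translate([1245, 0, 0]) ladder();
translate([826, 230, 756]) picture_frame();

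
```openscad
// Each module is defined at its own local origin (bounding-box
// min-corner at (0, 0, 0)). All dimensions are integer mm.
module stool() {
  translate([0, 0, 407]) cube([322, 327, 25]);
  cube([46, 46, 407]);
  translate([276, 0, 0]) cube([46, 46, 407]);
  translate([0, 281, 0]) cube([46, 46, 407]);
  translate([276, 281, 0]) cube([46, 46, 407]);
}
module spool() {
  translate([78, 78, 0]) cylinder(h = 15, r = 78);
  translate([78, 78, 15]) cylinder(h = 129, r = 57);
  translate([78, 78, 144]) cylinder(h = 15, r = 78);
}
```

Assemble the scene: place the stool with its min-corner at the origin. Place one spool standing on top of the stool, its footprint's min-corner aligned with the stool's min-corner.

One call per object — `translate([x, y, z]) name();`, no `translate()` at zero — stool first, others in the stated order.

stool();
translate([0, 0, 432]) spool();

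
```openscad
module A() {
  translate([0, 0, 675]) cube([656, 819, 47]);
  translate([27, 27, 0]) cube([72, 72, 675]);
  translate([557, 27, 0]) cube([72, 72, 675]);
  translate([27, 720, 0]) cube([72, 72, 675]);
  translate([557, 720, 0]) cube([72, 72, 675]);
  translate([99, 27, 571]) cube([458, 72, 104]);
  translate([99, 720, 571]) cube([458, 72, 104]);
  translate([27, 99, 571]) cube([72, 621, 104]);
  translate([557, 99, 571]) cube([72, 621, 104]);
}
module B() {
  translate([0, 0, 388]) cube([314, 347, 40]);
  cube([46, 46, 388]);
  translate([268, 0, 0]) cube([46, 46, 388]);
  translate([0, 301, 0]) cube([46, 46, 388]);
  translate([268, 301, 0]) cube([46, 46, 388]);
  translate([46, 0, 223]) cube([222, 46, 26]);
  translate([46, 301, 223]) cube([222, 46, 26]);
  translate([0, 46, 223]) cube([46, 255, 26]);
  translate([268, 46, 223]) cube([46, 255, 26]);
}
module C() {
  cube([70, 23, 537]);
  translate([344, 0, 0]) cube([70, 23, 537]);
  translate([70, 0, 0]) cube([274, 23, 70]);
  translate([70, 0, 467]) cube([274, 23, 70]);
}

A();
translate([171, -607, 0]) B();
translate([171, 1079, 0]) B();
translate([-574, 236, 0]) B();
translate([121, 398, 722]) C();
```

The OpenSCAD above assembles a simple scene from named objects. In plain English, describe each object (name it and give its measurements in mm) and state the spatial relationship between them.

A is a table with a 656×819 mm rectangular top, 47 mm thick, top surface at z = 722 mm, supported by four 72×72 mm square legs, each inset 27 mm from the nearest pair of top edges, running from the floor. Four apron rails, 72 mm thick and 104 mm tall, run between adjacent legs with their top edges flush with the underside of the top and their outer faces flush with the legs' outer faces.

B is a four-legged stool. The seat is 314×347 mm, 40 mm thick, top at z = 428 mm. It stands on four square legs, each 46×46 mm in cross-section, from z = 0 to the seat underside, each flush with a corner of the seat. Four stretchers, 46 mm wide and 26 mm tall, connect adjacent legs with their undersides at z = 223 mm, each running between the inner faces of the legs it joins and aligned with the legs' outer faces on the other axis.

C is a rectangular picture frame lying in the x–z plane (depth along y). The opening is 274 mm wide (x) by 397 mm tall (z), surrounded by a border 70 mm wide on all four sides. The frame is 23 mm deep and is made of two full-height vertical stiles with two horizontal rails fitted between them.

Three stools sit around the table at the −y, +y, −x sides. The picture frame is on top of the table, centred.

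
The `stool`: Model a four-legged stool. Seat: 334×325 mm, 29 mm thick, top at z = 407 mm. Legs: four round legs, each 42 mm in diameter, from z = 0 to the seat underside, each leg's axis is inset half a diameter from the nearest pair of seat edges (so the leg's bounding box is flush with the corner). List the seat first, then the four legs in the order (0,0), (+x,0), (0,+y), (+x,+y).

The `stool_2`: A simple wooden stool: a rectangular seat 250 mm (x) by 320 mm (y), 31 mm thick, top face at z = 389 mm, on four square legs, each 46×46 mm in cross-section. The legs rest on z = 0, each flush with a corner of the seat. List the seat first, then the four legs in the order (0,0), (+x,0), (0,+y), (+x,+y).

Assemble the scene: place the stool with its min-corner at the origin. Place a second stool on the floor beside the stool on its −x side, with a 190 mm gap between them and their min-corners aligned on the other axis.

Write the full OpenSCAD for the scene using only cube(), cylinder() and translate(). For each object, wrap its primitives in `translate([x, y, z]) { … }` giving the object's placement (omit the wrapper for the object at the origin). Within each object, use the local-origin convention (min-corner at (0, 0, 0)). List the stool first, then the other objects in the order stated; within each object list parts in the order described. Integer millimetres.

translate([0, 0, 378]) cube([334, 325, 29]);
translate([21, 21, 0]) cylinder(h = 378, r = 21);
translate([313, 21, 0]) cylinder(h = 378, r = 21);
translate([21, 304, 0]) cylinder(h = 378, r = 21);
translate([313, 304, 0]) cylinder(h = 378, r = 21);
translate([-440, 0, 0]) {
  translate([0, 0, 358]) cube([250, 320, 31]);
  cube([46, 46, 358]);
  translate([204, 0, 0]) cube([46, 46, 358]);
  translate([0, 274, 0]) cube([46, 46, 358]);
  translate([204, 274, 0]) cube([46, 46, 358]);
}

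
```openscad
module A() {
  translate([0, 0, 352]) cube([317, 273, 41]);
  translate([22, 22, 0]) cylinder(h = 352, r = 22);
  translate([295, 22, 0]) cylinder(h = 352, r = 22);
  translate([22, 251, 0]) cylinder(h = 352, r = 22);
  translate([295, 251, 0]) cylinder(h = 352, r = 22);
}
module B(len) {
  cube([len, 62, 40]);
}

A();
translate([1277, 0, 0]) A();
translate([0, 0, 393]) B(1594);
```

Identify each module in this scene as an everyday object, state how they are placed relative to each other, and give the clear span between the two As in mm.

Second stool starts at x = 1277; first ends at x = 317; clear span = 1277 − 317 = 960 mm.

A is a stool. B is a beam. A beam spans the tops of two stools. The clear span between the two stools is 960 mm.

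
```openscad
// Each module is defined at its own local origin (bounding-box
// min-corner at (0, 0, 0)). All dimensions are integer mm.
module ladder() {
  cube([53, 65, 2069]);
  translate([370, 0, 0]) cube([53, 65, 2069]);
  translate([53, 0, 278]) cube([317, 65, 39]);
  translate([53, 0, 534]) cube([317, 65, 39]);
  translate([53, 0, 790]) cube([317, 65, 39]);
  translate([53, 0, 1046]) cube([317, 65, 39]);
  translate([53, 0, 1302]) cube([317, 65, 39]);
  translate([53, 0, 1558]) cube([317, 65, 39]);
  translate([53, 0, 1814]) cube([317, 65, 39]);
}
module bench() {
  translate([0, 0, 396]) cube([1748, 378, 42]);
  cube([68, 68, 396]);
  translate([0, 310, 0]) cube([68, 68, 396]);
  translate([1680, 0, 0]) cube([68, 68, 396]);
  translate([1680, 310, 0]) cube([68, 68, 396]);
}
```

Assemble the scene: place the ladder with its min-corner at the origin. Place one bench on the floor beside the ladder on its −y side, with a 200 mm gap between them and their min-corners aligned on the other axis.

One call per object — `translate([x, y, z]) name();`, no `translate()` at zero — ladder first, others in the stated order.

ladder();
translate([0, -578, 0]) bench();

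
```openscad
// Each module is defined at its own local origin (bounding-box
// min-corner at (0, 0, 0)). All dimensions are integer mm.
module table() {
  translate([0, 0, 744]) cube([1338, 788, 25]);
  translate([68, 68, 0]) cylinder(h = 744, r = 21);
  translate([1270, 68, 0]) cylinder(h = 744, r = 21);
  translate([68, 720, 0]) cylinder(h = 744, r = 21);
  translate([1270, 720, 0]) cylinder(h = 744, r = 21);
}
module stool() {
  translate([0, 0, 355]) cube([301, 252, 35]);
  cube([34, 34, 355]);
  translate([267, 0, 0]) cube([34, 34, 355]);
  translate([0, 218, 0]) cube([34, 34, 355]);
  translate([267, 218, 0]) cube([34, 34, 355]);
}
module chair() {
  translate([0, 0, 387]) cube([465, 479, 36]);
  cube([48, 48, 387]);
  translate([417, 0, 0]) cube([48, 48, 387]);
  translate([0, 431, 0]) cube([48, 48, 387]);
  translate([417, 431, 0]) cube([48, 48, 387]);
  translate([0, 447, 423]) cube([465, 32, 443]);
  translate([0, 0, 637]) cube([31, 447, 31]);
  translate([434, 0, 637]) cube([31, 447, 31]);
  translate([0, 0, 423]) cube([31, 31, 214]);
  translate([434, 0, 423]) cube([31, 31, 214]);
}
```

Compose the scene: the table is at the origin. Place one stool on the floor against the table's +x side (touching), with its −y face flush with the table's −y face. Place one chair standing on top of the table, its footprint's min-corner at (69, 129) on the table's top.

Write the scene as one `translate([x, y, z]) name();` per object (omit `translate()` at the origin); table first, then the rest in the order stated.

table();
translate([1338, 0, 0]) stool();
translate([69, 129, 769]) chair();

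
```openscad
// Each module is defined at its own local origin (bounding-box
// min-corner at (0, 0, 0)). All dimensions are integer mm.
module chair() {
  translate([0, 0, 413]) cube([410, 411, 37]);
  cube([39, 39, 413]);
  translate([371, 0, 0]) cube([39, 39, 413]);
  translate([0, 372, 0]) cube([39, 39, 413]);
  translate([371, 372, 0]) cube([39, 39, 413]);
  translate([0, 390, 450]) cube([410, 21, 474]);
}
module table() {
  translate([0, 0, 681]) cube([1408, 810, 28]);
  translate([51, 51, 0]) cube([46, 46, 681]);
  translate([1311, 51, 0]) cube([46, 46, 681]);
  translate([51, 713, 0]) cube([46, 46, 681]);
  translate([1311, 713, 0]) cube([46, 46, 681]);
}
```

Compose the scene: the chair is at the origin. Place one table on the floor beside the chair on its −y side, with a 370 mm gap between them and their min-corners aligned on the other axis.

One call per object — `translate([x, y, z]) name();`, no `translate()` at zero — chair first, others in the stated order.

chair();
translate([0, -1180, 0]) table();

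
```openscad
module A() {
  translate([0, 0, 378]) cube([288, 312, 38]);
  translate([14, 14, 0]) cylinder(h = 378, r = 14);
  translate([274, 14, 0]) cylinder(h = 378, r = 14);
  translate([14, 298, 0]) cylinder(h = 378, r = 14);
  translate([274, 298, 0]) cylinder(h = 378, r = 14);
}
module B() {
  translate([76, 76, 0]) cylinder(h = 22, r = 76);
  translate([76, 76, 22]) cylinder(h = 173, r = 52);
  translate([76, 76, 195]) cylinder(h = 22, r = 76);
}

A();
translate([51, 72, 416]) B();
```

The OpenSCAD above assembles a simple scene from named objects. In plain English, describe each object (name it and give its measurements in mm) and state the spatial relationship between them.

A is a four-legged stool. The seat is 288×312 mm, 38 mm thick, top at z = 416 mm. It stands on four round legs, each 28 mm in diameter, from z = 0 to the seat underside, each leg's axis is inset half a diameter from the nearest pair of seat edges (so the leg's bounding box is flush with the corner).

B is a spool: two coaxial disc flanges of radius 76 mm and thickness 22 mm, joined by a core cylinder of radius 52 mm and height 173 mm. The lower flange rests on z = 0 and the three cylinders share a vertical axis.

The spool is on top of the stool.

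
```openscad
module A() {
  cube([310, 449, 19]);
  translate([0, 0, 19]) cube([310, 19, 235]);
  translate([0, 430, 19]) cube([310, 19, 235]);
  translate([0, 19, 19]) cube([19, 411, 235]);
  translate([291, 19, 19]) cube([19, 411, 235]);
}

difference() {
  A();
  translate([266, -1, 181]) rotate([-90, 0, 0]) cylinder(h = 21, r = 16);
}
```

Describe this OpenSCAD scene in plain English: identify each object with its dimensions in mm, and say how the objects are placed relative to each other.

A is an open-topped rectangular box: outside dimensions 310×449×254 mm, with a uniform wall and base thickness of 19 mm. The base is a full 310×449 slab on the floor; four walls sit on top of the base. The front and back walls (the −y and +y sides) span the full width; the two side walls fit between them.

The open box has a circular hole of radius 16 mm through its front wall, centred at (x = 266, z = 181).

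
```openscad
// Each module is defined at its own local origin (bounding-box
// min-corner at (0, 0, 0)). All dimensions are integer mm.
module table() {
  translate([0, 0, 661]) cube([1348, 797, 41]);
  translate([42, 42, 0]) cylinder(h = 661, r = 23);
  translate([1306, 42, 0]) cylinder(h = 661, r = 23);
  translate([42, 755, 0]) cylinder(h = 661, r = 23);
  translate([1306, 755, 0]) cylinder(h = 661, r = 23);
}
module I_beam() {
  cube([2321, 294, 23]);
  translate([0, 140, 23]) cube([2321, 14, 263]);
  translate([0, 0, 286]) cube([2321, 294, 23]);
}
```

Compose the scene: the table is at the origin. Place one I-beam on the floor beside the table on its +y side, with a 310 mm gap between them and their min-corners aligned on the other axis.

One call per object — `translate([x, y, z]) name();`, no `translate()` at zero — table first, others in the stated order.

table();
translate([0, 1107, 0]) I_beam();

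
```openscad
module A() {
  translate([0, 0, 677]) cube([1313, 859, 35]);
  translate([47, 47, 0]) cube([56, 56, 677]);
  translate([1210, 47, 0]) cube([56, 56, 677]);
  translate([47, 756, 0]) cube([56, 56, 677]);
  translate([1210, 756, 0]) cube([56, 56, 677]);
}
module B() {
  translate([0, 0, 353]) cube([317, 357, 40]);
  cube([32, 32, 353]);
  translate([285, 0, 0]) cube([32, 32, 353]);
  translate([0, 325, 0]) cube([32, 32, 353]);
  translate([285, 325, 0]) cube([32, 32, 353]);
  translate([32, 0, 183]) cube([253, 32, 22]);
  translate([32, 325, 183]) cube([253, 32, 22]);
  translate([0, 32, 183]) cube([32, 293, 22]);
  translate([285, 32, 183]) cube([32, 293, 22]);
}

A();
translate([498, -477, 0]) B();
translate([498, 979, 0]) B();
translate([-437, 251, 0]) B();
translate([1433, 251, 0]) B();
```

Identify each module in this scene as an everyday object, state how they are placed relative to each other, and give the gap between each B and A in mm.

A is a table. B is a stool. Four stools sit around the table at the −y, +y, −x, +x sides. The gap between each stool and the table is 120 mm.

Each stool's nearest face is 120 mm from the table's bounding box.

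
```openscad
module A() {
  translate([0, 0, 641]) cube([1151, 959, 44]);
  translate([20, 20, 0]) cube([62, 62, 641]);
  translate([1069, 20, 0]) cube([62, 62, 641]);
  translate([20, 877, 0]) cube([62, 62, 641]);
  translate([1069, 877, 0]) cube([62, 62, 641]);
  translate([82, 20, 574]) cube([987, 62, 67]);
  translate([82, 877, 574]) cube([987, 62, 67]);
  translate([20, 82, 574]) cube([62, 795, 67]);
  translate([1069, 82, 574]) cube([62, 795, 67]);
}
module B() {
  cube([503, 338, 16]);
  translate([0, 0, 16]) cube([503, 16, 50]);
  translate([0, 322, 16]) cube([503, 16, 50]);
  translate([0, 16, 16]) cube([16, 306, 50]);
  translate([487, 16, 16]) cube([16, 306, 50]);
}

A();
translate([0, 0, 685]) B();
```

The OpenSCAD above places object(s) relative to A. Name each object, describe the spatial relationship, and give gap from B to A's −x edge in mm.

The open box's min-x is at 0; the table's min-x is 0; gap = 0 mm.

A is a table. B is an open box. The open box is on top of the table. The gap from the open box to the table's −x edge is 0 mm.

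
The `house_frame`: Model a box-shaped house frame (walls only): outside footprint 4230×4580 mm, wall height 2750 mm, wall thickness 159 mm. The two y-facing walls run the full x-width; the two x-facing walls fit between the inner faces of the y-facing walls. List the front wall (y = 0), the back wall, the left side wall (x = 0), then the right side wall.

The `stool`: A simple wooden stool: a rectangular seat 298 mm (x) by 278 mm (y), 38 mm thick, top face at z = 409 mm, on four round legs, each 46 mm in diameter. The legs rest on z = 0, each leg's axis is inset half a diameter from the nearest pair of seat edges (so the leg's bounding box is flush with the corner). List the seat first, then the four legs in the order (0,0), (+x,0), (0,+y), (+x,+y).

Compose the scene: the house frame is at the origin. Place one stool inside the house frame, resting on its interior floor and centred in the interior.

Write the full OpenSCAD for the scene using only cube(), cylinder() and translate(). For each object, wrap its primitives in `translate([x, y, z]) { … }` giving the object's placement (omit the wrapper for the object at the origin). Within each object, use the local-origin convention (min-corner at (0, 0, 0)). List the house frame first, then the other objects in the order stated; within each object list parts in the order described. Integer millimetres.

cube([4230, 159, 2750]);
translate([0, 4421, 0]) cube([4230, 159, 2750]);
translate([0, 159, 0]) cube([159, 4262, 2750]);
translate([4071, 159, 0]) cube([159, 4262, 2750]);
translate([1966, 2151, 0]) {
  translate([0, 0, 371]) cube([298, 278, 38]);
  translate([23, 23, 0]) cylinder(h = 371, r = 23);
  translate([275, 23, 0]) cylinder(h = 371, r = 23);
  translate([23, 255, 0]) cylinder(h = 371, r = 23);
  translate([275, 255, 0]) cylinder(h = 371, r = 23);
}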